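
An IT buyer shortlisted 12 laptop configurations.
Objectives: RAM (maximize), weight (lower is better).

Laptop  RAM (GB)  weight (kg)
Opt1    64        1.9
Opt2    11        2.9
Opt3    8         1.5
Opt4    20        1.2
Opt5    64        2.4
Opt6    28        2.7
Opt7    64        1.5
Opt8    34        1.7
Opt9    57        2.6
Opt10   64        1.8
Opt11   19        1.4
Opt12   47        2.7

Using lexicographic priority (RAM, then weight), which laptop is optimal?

Opt7

First maximize RAM: best is 64, kept {Opt1, Opt5, Opt7, Opt10}.
Then minimize weight: best is 1.5, kept {Opt7}.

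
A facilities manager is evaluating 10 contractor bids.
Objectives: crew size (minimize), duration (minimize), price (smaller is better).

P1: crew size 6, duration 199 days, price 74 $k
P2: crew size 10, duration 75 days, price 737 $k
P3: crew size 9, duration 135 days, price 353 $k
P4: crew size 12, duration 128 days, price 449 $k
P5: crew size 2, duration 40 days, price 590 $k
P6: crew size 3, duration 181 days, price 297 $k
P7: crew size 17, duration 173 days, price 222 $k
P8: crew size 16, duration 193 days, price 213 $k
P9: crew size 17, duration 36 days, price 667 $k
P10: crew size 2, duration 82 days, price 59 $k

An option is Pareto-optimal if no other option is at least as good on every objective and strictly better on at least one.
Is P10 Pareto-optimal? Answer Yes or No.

Yes

P1: worse on crew size (6 vs 2).
P2: worse on crew size (10 vs 2).
P3: worse on crew size (9 vs 2).
P4: worse on crew size (12 vs 2).
P5: worse on price (590 vs 59).
P6: worse on crew size (3 vs 2).
P7: worse on crew size (17 vs 2).
P8: worse on crew size (16 vs 2).
P9: worse on crew size (17 vs 2).
No option is at least as good as P10 on every objective and strictly better on one.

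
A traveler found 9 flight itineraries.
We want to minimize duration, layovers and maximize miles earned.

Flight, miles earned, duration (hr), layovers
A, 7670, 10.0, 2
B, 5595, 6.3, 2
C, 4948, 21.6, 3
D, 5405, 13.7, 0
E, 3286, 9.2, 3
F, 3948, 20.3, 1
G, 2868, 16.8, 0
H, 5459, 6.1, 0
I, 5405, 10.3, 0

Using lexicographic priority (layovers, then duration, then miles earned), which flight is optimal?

First minimize layovers: best is 0, kept {D, G, H, I}.
Then minimize duration: best is 6.1, kept {H}.

H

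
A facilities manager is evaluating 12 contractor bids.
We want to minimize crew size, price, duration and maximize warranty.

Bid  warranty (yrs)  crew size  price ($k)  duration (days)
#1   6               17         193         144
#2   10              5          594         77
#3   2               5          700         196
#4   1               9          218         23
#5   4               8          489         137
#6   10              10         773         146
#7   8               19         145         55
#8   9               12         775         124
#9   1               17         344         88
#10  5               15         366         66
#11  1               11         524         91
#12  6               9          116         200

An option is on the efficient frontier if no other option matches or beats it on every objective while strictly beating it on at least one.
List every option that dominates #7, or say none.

#1: worse on warranty (6 vs 8).
#2: worse on price (594 vs 145).
#3: worse on warranty (2 vs 8).
#4: worse on warranty (1 vs 8).
#5: worse on warranty (4 vs 8).
#6: worse on price (773 vs 145).
#8: worse on price (775 vs 145).
#9: worse on warranty (1 vs 8).
#10: worse on warranty (5 vs 8).
#11: worse on warranty (1 vs 8).
#12: worse on warranty (6 vs 8).
No option dominates #7.

none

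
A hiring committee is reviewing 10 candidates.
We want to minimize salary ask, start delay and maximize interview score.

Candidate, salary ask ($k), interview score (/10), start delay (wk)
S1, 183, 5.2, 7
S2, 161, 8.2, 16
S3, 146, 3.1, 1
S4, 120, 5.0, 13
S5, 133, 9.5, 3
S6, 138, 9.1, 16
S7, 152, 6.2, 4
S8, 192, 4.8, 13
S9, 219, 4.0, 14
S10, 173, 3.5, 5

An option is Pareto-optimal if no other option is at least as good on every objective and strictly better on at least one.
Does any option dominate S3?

No

S1: worse on salary ask (183 vs 146).
S2: worse on salary ask (161 vs 146).
S4: worse on start delay (13 vs 1).
S5: worse on start delay (3 vs 1).
S6: worse on start delay (16 vs 1).
S7: worse on salary ask (152 vs 146).
S8: worse on salary ask (192 vs 146).
S9: worse on salary ask (219 vs 146).
S10: worse on salary ask (173 vs 146).
No option is at least as good as S3 on every objective and strictly better on one.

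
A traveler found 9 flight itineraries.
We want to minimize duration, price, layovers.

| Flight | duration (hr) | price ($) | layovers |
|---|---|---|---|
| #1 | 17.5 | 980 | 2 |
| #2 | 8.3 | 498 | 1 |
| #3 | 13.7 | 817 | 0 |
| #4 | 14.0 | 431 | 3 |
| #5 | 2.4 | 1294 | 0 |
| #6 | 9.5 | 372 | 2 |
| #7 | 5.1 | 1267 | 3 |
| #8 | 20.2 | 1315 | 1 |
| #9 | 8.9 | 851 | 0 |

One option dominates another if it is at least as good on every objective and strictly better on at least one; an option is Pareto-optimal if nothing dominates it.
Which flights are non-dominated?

#1: dominated by #2 (duration 8.3≤17.5, price 498≤980, layovers 1≤2).
#2: not dominated.
#3: not dominated.
#4: dominated by #6 (duration 9.5≤14.0, price 372≤431, layovers 2≤3).
#5: not dominated (best duration).
#6: not dominated (best price).
#7: not dominated.
#8: dominated by #2 (duration 8.3≤20.2, price 498≤1315, layovers 1≤1).
#9: not dominated.

#2, #3, #5, #6, #7, #9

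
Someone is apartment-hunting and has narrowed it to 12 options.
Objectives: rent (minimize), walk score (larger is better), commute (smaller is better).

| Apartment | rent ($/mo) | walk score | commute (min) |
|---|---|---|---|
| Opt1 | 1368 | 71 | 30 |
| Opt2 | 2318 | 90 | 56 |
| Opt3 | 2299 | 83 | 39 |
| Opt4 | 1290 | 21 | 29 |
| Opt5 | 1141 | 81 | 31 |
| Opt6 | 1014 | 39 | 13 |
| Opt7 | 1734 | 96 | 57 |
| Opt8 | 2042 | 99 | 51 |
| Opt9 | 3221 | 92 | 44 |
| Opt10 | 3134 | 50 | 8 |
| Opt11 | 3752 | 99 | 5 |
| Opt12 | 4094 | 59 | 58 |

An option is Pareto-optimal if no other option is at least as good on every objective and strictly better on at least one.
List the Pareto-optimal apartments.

Opt1: not dominated.
Opt2: dominated by Opt8 (rent 2042≤2318, walk score 99≥90, commute 51≤56).
Opt3: not dominated.
Opt4: dominated by Opt6 (rent 1014≤1290, walk score 39≥21, commute 13≤29).
Opt5: not dominated.
Opt6: not dominated (best rent).
Opt7: not dominated.
Opt8: not dominated.
Opt9: not dominated.
Opt10: not dominated.
Opt11: not dominated (best commute).
Opt12: dominated by Opt1 (rent 1368≤4094, walk score 71≥59, commute 30≤58).

Opt1, Opt3, Opt5, Opt6, Opt7, Opt8, Opt9, Opt10, Opt11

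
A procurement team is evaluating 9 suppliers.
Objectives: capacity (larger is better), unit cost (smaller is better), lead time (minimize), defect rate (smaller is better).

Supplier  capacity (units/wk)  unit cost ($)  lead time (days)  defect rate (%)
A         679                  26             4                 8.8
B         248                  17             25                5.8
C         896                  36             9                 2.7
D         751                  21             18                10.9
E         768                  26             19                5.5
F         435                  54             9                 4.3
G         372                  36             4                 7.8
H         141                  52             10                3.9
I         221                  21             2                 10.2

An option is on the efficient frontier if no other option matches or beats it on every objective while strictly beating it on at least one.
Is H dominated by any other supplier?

C vs H: capacity 896≥141, unit cost 36≤52, lead time 9≤10, defect rate 2.7≤3.9 — C is at least as good on every objective and strictly better on at least one, so C dominates H.

Yes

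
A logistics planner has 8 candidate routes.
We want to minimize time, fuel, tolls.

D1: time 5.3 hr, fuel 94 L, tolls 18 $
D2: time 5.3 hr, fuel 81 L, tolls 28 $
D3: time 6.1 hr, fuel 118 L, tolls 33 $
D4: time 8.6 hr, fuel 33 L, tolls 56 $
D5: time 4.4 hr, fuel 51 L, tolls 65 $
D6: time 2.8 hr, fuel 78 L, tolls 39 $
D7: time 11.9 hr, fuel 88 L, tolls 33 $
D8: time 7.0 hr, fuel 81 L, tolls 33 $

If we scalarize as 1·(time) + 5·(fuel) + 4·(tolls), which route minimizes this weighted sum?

D1: 1·5.3 + 5·94 + 4·18 = 547.3
D2: 1·5.3 + 5·81 + 4·28 = 522.3
D3: 1·6.1 + 5·118 + 4·33 = 728.1
D4: 1·8.6 + 5·33 + 4·56 = 397.6
D5: 1·4.4 + 5·51 + 4·65 = 519.4
D6: 1·2.8 + 5·78 + 4·39 = 548.8
D7: 1·11.9 + 5·88 + 4·33 = 583.9
D8: 1·7.0 + 5·81 + 4·33 = 544.0
Lowest: D4 at 397.6.

D4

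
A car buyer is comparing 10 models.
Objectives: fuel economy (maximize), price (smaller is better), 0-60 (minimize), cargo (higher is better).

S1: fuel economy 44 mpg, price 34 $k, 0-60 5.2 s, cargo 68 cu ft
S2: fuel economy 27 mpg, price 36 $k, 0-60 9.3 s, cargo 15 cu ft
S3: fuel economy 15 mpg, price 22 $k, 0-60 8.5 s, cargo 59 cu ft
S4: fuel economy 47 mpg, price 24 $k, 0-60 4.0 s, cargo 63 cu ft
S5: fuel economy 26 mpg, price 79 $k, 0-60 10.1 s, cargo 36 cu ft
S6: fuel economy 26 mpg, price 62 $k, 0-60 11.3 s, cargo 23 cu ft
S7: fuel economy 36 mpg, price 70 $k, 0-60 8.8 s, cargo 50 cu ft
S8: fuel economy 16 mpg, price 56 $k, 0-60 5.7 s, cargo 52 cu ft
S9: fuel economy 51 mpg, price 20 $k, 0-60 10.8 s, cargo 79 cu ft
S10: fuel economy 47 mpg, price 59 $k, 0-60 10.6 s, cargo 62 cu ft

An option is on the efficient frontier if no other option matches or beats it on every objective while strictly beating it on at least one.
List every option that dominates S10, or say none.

S4

S4: fuel economy 47≥47, price 24≤59, 0-60 4.0≤10.6, cargo 63≥62 — dominates S10.
Others (S1, S2, S3, S5, S6, S7, S8, S9) are each worse than S10 on at least one objective.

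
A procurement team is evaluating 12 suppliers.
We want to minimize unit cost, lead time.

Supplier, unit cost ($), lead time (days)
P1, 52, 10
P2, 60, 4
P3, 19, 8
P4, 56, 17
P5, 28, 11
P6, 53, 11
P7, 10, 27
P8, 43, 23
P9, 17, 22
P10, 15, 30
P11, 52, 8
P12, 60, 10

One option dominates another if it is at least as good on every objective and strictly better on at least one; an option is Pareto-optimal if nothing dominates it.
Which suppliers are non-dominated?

P2, P3, P7, P9

P1: dominated by P3 (unit cost 19≤52, lead time 8≤10).
P2: not dominated (best lead time).
P3: not dominated.
P4: dominated by P1 (unit cost 52≤56, lead time 10≤17).
P5: dominated by P3 (unit cost 19≤28, lead time 8≤11).
P6: dominated by P1 (unit cost 52≤53, lead time 10≤11).
P7: not dominated (best unit cost).
P8: dominated by P3 (unit cost 19≤43, lead time 8≤23).
P9: not dominated.
P10: dominated by P7 (unit cost 10≤15, lead time 27≤30).
P11: dominated by P3 (unit cost 19≤52, lead time 8≤8).
P12: dominated by P1 (unit cost 52≤60, lead time 10≤10).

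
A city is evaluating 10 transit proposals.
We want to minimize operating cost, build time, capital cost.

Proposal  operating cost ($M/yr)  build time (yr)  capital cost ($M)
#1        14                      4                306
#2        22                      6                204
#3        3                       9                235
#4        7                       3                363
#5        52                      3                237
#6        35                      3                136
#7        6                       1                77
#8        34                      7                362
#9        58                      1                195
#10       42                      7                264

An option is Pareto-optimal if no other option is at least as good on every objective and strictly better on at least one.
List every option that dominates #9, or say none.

#7

#7: operating cost 6≤58, build time 1≤1, capital cost 77≤195 — dominates #9.
Others (#1, #2, #3, #4, #5, #6, #8, #10) are each worse than #9 on at least one objective.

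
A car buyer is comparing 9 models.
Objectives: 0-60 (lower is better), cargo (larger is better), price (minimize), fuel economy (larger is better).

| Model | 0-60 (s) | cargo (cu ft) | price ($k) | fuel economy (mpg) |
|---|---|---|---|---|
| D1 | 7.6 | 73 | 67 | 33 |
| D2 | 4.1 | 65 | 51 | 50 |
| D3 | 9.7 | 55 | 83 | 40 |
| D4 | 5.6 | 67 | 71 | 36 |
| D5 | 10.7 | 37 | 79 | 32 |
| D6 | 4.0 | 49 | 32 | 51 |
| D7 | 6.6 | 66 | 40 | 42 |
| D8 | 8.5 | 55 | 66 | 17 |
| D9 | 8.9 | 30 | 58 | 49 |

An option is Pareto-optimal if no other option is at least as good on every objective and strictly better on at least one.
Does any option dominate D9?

Yes

D2 vs D9: 0-60 4.1≤8.9, cargo 65≥30, price 51≤58, fuel economy 50≥49 — D2 is at least as good on every objective and strictly better on at least one, so D2 dominates D9.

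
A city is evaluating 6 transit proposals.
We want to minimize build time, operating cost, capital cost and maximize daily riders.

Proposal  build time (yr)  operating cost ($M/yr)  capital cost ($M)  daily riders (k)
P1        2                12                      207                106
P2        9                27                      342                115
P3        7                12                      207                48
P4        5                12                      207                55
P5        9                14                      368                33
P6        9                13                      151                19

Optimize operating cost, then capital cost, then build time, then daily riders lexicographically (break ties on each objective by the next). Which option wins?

First minimize operating cost: best is 12, kept {P1, P3, P4}.
Then minimize capital cost: best is 207, kept {P1, P3, P4}.
Then minimize build time: best is 2, kept {P1}.

P1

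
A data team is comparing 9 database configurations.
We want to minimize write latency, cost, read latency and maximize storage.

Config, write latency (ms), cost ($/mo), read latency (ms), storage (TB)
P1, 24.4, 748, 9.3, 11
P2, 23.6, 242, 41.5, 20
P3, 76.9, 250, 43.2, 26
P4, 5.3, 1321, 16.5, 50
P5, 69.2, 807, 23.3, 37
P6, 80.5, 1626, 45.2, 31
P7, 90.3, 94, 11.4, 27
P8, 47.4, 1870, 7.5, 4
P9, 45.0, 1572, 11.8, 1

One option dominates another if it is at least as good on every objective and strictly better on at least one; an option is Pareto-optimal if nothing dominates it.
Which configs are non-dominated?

P1: not dominated.
P2: not dominated.
P3: not dominated.
P4: not dominated (best write latency).
P5: not dominated.
P6: dominated by P4 (write latency 5.3≤80.5, cost 1321≤1626, read latency 16.5≤45.2, storage 50≥31).
P7: not dominated (best cost).
P8: not dominated (best read latency).
P9: dominated by P1 (write latency 24.4≤45.0, cost 748≤1572, read latency 9.3≤11.8, storage 11≥1).

P1, P2, P3, P4, P5, P7, P8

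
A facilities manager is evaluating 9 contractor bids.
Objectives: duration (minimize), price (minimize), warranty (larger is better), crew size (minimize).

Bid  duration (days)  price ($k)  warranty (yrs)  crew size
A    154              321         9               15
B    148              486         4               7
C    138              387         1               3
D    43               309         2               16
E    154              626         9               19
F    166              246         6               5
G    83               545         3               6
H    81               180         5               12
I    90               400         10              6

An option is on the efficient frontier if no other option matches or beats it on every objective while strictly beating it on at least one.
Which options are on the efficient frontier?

A: not dominated.
B: dominated by I (duration 90≤148, price 400≤486, warranty 10≥4, crew size 6≤7).
C: not dominated (best crew size).
D: not dominated (best duration).
E: dominated by A (duration 154≤154, price 321≤626, warranty 9≥9, crew size 15≤19).
F: not dominated.
G: not dominated.
H: not dominated (best price).
I: not dominated (best warranty).

A, C, D, F, G, H, I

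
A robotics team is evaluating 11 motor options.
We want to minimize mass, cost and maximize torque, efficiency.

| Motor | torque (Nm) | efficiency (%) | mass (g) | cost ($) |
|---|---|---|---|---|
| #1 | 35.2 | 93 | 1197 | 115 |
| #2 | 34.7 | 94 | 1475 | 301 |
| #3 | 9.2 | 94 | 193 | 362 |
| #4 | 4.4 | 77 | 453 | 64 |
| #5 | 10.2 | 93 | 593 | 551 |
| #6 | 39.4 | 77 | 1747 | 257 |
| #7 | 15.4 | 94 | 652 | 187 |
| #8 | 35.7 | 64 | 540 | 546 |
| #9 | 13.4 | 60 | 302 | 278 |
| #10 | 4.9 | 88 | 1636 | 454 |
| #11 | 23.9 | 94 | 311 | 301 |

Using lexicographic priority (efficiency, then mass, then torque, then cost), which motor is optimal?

First maximize efficiency: best is 94, kept {#2, #3, #7, #11}.
Then minimize mass: best is 193, kept {#3}.

#3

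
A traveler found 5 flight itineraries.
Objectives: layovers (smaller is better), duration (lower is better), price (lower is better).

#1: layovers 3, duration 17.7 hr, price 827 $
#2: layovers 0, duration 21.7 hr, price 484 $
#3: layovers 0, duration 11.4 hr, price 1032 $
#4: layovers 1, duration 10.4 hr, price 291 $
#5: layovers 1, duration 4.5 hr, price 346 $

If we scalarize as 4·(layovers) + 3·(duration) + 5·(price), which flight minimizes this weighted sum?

#4

#1: 4·3 + 3·17.7 + 5·827 = 4200.1
#2: 4·0 + 3·21.7 + 5·484 = 2485.1
#3: 4·0 + 3·11.4 + 5·1032 = 5194.2
#4: 4·1 + 3·10.4 + 5·291 = 1490.2
#5: 4·1 + 3·4.5 + 5·346 = 1747.5
Lowest: #4 at 1490.2.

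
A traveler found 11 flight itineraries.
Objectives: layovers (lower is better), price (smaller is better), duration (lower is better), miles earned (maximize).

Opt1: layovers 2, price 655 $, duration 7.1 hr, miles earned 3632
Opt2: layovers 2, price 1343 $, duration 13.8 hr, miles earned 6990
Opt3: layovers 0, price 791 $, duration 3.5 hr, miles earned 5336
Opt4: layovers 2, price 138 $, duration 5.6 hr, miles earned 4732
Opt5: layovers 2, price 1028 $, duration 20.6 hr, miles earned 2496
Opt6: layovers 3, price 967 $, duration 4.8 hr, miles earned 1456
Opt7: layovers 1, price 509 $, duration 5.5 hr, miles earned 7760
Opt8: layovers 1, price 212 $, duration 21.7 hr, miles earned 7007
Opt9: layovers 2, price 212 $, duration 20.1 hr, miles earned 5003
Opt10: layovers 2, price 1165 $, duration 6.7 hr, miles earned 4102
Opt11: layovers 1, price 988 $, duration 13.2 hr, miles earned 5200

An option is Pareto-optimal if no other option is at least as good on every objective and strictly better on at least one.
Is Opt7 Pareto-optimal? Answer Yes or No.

Opt1: worse on layovers (2 vs 1).
Opt2: worse on layovers (2 vs 1).
Opt3: worse on price (791 vs 509).
Opt4: worse on layovers (2 vs 1).
Opt5: worse on layovers (2 vs 1).
Opt6: worse on layovers (3 vs 1).
Opt8: worse on duration (21.7 vs 5.5).
Opt9: worse on layovers (2 vs 1).
Opt10: worse on layovers (2 vs 1).
Opt11: worse on price (988 vs 509).
No option is at least as good as Opt7 on every objective and strictly better on one.

Yes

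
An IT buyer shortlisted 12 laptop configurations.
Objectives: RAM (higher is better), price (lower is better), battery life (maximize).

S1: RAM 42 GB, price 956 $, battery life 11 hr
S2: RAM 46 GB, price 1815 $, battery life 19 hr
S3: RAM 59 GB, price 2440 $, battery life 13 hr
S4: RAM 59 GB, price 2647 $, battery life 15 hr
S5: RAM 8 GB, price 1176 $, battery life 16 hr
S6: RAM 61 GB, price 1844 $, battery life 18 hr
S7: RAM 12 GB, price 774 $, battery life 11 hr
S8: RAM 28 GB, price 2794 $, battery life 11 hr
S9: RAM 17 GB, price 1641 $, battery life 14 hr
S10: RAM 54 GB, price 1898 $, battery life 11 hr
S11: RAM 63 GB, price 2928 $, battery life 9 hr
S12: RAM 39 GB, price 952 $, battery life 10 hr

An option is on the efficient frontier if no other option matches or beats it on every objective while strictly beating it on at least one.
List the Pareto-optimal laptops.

S1: not dominated.
S2: not dominated (best battery life).
S3: dominated by S6 (RAM 61≥59, price 1844≤2440, battery life 18≥13).
S4: dominated by S6 (RAM 61≥59, price 1844≤2647, battery life 18≥15).
S5: not dominated.
S6: not dominated.
S7: not dominated (best price).
S8: dominated by S1 (RAM 42≥28, price 956≤2794, battery life 11≥11).
S9: not dominated.
S10: dominated by S6 (RAM 61≥54, price 1844≤1898, battery life 18≥11).
S11: not dominated (best RAM).
S12: not dominated.

S1, S2, S5, S6, S7, S9, S11, S12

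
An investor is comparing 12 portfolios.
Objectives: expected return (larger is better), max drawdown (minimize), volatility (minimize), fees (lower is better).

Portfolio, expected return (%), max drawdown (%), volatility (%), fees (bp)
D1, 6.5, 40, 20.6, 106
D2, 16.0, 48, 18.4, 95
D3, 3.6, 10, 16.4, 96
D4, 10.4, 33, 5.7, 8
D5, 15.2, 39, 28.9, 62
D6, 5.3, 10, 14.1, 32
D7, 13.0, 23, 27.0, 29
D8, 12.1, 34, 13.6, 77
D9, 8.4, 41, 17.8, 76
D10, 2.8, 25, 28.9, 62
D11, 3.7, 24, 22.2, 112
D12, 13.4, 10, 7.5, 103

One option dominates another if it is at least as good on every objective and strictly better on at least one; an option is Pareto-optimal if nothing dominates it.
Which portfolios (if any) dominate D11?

D6: expected return 5.3≥3.7, max drawdown 10≤24, volatility 14.1≤22.2, fees 32≤112 — dominates D11.
D12: expected return 13.4≥3.7, max drawdown 10≤24, volatility 7.5≤22.2, fees 103≤112 — dominates D11.
Others (D1, D2, D3, D4, D5, D7, D8, D9, D10) are each worse than D11 on at least one objective.

D6, D12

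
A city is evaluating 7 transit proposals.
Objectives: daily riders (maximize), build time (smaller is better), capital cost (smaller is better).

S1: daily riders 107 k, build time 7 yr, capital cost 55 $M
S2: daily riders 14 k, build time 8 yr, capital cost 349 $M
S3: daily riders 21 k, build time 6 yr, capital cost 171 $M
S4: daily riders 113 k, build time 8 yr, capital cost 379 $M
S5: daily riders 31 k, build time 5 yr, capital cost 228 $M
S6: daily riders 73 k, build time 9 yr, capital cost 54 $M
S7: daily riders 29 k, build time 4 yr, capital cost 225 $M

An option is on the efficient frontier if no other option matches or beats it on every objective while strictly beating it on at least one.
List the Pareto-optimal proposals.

S1, S3, S4, S5, S6, S7

S1: not dominated.
S2: dominated by S1 (daily riders 107≥14, build time 7≤8, capital cost 55≤349).
S3: not dominated.
S4: not dominated (best daily riders).
S5: not dominated.
S6: not dominated (best capital cost).
S7: not dominated (best build time).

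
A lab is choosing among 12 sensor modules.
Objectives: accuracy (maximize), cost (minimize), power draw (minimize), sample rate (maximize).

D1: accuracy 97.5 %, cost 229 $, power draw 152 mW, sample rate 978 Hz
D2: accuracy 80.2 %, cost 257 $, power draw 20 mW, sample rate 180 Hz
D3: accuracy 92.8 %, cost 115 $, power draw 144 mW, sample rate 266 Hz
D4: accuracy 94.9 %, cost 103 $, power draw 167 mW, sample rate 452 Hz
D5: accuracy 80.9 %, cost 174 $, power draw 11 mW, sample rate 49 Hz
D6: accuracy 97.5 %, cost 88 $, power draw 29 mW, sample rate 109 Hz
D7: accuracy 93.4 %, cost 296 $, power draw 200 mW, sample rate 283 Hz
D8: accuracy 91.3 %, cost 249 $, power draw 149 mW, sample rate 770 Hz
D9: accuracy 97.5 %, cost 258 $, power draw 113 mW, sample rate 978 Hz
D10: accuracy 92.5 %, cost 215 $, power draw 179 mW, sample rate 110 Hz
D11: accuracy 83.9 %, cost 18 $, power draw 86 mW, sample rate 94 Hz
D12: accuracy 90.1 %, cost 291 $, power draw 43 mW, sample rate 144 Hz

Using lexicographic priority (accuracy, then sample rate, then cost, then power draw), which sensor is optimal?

First maximize accuracy: best is 97.5, kept {D1, D6, D9}.
Then maximize sample rate: best is 978, kept {D1, D9}.
Then minimize cost: best is 229, kept {D1}.

D1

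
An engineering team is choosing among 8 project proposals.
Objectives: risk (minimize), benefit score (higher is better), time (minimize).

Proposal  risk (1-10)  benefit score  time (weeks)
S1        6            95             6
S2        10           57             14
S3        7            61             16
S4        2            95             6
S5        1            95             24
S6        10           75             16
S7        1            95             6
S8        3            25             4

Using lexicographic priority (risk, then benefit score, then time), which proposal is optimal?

S7

First minimize risk: best is 1, kept {S5, S7}.
Then maximize benefit score: best is 95, kept {S5, S7}.
Then minimize time: best is 6, kept {S7}.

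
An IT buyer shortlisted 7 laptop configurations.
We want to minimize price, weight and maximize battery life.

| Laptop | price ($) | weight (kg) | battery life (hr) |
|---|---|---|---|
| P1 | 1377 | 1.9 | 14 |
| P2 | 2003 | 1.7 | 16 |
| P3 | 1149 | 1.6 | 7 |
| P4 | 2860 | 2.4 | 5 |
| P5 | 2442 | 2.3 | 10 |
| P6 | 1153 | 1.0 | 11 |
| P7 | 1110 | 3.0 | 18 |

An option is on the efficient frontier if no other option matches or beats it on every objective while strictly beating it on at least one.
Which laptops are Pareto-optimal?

P1, P2, P3, P6, P7

P1: not dominated.
P2: not dominated.
P3: not dominated.
P4: dominated by P1 (price 1377≤2860, weight 1.9≤2.4, battery life 14≥5).
P5: dominated by P1 (price 1377≤2442, weight 1.9≤2.3, battery life 14≥10).
P6: not dominated (best weight).
P7: not dominated (best price).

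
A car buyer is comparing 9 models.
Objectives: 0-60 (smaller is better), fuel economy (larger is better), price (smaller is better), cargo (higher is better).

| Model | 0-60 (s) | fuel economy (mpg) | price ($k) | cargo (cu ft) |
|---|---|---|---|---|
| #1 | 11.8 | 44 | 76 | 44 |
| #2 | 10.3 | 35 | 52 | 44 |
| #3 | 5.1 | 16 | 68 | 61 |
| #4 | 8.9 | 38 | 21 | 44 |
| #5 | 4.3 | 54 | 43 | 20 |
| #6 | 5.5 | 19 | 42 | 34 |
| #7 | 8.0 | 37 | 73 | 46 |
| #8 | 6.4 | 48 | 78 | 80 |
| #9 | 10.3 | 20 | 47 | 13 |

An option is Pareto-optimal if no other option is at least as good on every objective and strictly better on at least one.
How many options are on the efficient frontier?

7

#1: not dominated.
#2: dominated by #4 (0-60 8.9≤10.3, fuel economy 38≥35, price 21≤52, cargo 44≥44).
#3: not dominated.
#4: not dominated (best price).
#5: not dominated (best 0-60).
#6: not dominated.
#7: not dominated.
#8: not dominated (best cargo).
#9: dominated by #4 (0-60 8.9≤10.3, fuel economy 38≥20, price 21≤47, cargo 44≥13).
Pareto-optimal: #1, #3, #4, #5, #6, #7, #8 → 7.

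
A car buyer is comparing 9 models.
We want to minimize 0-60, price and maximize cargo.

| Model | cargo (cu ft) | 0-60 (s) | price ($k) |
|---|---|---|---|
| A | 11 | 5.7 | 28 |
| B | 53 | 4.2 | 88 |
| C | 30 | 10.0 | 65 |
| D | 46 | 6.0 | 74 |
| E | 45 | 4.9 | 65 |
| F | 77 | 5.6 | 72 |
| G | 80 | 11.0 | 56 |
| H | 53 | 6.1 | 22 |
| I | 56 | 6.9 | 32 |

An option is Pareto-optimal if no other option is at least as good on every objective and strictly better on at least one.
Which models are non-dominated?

A: not dominated.
B: not dominated (best 0-60).
C: dominated by E (cargo 45≥30, 0-60 4.9≤10.0, price 65≤65).
D: dominated by F (cargo 77≥46, 0-60 5.6≤6.0, price 72≤74).
E: not dominated.
F: not dominated.
G: not dominated (best cargo).
H: not dominated (best price).
I: not dominated.

A, B, E, F, G, H, I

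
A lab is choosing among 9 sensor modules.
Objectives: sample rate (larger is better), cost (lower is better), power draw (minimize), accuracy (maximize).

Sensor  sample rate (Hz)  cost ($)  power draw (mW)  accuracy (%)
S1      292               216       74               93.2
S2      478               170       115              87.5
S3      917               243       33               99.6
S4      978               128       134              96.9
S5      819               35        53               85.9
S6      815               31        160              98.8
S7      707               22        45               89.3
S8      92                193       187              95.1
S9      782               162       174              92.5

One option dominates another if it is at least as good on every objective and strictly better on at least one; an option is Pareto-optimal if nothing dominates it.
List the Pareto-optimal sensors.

S1, S3, S4, S5, S6, S7

S1: not dominated.
S2: dominated by S7 (sample rate 707≥478, cost 22≤170, power draw 45≤115, accuracy 89.3≥87.5).
S3: not dominated (best power draw).
S4: not dominated (best sample rate).
S5: not dominated.
S6: not dominated.
S7: not dominated (best cost).
S8: dominated by S4 (sample rate 978≥92, cost 128≤193, power draw 134≤187, accuracy 96.9≥95.1).
S9: dominated by S4 (sample rate 978≥782, cost 128≤162, power draw 134≤174, accuracy 96.9≥92.5).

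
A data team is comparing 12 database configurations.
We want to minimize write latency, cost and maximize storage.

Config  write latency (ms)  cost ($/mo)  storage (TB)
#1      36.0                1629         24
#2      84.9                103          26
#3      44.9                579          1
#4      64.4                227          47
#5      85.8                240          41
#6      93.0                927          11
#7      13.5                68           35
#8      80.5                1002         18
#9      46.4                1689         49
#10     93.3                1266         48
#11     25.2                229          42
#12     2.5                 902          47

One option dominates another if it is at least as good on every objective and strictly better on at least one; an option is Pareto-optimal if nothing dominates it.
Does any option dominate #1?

Yes

#7 vs #1: write latency 13.5≤36.0, cost 68≤1629, storage 35≥24 — #7 is at least as good on every objective and strictly better on at least one, so #7 dominates #1.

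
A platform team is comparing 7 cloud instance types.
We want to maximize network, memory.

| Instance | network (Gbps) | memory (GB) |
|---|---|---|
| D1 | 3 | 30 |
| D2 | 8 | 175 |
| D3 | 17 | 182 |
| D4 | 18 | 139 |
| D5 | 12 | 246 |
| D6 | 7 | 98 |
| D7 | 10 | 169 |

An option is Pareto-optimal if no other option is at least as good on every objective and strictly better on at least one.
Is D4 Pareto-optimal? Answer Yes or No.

D1: worse on network (3 vs 18).
D2: worse on network (8 vs 18).
D3: worse on network (17 vs 18).
D5: worse on network (12 vs 18).
D6: worse on network (7 vs 18).
D7: worse on network (10 vs 18).
No option is at least as good as D4 on every objective and strictly better on one.

Yes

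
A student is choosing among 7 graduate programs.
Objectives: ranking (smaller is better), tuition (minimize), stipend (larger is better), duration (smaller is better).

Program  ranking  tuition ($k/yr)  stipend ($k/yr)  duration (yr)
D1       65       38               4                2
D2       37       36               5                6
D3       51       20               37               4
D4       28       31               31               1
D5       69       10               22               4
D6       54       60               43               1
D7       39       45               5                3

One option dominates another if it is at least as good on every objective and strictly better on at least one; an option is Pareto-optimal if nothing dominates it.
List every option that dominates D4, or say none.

D1: worse on ranking (65 vs 28).
D2: worse on ranking (37 vs 28).
D3: worse on ranking (51 vs 28).
D5: worse on ranking (69 vs 28).
D6: worse on ranking (54 vs 28).
D7: worse on ranking (39 vs 28).
No option dominates D4.

none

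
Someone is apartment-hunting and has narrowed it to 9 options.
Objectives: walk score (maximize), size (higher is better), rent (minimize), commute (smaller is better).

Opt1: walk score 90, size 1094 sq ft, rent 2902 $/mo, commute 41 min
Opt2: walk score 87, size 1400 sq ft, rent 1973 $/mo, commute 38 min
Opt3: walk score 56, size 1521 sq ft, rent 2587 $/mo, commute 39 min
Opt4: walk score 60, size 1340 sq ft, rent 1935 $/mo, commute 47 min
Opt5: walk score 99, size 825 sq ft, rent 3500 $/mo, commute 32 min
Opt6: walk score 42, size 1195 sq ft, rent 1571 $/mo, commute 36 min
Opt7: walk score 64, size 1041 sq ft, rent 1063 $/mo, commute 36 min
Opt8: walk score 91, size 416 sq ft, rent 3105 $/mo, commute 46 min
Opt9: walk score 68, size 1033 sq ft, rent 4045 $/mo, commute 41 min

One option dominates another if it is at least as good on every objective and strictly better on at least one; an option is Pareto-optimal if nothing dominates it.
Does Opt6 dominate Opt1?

No

Opt6 vs Opt1: Opt6 is worse on walk score (42 vs 90), so it does not dominate Opt1.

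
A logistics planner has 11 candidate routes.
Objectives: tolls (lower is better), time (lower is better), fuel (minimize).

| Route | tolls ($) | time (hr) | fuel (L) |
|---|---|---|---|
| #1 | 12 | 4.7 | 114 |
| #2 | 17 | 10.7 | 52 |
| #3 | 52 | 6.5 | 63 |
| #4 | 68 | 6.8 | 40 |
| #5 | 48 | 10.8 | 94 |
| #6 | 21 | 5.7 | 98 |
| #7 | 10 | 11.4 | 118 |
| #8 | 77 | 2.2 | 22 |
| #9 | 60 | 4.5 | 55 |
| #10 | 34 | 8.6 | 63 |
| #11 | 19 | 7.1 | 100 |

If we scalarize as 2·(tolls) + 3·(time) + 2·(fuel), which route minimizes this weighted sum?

#2

#1: 2·12 + 3·4.7 + 2·114 = 266.1
#2: 2·17 + 3·10.7 + 2·52 = 170.1
#3: 2·52 + 3·6.5 + 2·63 = 249.5
#4: 2·68 + 3·6.8 + 2·40 = 236.4
#5: 2·48 + 3·10.8 + 2·94 = 316.4
#6: 2·21 + 3·5.7 + 2·98 = 255.1
#7: 2·10 + 3·11.4 + 2·118 = 290.2
#8: 2·77 + 3·2.2 + 2·22 = 204.6
#9: 2·60 + 3·4.5 + 2·55 = 243.5
#10: 2·34 + 3·8.6 + 2·63 = 219.8
#11: 2·19 + 3·7.1 + 2·100 = 259.3
Lowest: #2 at 170.1.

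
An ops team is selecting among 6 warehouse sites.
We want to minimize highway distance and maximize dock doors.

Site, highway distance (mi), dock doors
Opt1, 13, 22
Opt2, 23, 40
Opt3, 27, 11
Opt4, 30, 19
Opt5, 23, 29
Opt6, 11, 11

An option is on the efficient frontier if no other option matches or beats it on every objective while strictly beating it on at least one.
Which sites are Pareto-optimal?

Opt1, Opt2, Opt6

Opt1: not dominated.
Opt2: not dominated (best dock doors).
Opt3: dominated by Opt1 (highway distance 13≤27, dock doors 22≥11).
Opt4: dominated by Opt1 (highway distance 13≤30, dock doors 22≥19).
Opt5: dominated by Opt2 (highway distance 23≤23, dock doors 40≥29).
Opt6: not dominated (best highway distance).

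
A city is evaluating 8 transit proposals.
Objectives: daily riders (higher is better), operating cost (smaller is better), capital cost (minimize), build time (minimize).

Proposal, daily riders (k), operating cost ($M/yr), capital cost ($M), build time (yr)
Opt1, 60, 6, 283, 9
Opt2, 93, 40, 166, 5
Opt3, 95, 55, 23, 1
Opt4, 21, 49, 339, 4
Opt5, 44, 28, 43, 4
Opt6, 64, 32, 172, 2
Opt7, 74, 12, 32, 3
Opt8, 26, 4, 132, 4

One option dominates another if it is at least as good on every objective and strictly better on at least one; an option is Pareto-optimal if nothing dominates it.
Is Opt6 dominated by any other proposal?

Opt1: worse on daily riders (60 vs 64).
Opt2: worse on operating cost (40 vs 32).
Opt3: worse on operating cost (55 vs 32).
Opt4: worse on daily riders (21 vs 64).
Opt5: worse on daily riders (44 vs 64).
Opt7: worse on build time (3 vs 2).
Opt8: worse on daily riders (26 vs 64).
No option is at least as good as Opt6 on every objective and strictly better on one.

No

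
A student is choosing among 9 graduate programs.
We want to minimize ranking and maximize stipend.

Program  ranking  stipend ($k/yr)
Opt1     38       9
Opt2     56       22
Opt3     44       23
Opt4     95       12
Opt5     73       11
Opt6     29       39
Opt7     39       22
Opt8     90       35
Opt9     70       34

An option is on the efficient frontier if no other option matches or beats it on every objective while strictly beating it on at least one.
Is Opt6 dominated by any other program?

Opt1: worse on ranking (38 vs 29).
Opt2: worse on ranking (56 vs 29).
Opt3: worse on ranking (44 vs 29).
Opt4: worse on ranking (95 vs 29).
Opt5: worse on ranking (73 vs 29).
Opt7: worse on ranking (39 vs 29).
Opt8: worse on ranking (90 vs 29).
Opt9: worse on ranking (70 vs 29).
No option is at least as good as Opt6 on every objective and strictly better on one.

No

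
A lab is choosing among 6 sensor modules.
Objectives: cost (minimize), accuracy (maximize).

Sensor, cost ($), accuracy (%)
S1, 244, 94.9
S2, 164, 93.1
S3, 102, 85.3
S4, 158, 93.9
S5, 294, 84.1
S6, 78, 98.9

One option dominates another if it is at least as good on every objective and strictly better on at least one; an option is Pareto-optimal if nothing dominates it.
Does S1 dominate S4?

No

S1 vs S4: S1 is worse on cost (244 vs 158), so it does not dominate S4.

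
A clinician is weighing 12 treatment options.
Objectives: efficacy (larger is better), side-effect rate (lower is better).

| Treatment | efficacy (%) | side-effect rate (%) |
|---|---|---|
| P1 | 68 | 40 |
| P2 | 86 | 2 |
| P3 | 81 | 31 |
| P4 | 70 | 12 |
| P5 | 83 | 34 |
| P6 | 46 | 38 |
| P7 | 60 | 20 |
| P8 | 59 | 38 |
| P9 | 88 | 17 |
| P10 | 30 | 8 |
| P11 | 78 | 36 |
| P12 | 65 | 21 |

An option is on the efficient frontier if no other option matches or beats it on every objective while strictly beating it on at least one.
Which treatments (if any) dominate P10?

P2: efficacy 86≥30, side-effect rate 2≤8 — dominates P10.
Others (P1, P3, P4, P5, P6, P7, P8, P9, P11, P12) are each worse than P10 on at least one objective.

P2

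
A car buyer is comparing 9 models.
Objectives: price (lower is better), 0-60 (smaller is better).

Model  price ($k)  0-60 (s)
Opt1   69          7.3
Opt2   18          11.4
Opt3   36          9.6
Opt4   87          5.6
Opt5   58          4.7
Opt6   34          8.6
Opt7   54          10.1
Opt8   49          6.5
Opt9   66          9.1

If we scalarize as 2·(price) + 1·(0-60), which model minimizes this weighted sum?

Opt2

Opt1: 2·69 + 1·7.3 = 145.3
Opt2: 2·18 + 1·11.4 = 47.4
Opt3: 2·36 + 1·9.6 = 81.6
Opt4: 2·87 + 1·5.6 = 179.6
Opt5: 2·58 + 1·4.7 = 120.7
Opt6: 2·34 + 1·8.6 = 76.6
Opt7: 2·54 + 1·10.1 = 118.1
Opt8: 2·49 + 1·6.5 = 104.5
Opt9: 2·66 + 1·9.1 = 141.1
Lowest: Opt2 at 47.4.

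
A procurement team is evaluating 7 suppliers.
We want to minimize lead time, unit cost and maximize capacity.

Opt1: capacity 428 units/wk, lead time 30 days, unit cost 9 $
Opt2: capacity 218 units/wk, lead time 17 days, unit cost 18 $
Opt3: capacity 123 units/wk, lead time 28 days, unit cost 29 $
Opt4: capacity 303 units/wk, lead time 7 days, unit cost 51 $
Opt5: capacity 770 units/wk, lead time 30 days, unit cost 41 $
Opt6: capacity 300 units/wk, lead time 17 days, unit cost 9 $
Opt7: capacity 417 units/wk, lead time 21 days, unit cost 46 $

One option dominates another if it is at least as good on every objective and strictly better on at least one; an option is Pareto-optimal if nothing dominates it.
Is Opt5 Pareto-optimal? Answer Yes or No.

Yes

Opt1: worse on capacity (428 vs 770).
Opt2: worse on capacity (218 vs 770).
Opt3: worse on capacity (123 vs 770).
Opt4: worse on capacity (303 vs 770).
Opt6: worse on capacity (300 vs 770).
Opt7: worse on capacity (417 vs 770).
No option is at least as good as Opt5 on every objective and strictly better on one.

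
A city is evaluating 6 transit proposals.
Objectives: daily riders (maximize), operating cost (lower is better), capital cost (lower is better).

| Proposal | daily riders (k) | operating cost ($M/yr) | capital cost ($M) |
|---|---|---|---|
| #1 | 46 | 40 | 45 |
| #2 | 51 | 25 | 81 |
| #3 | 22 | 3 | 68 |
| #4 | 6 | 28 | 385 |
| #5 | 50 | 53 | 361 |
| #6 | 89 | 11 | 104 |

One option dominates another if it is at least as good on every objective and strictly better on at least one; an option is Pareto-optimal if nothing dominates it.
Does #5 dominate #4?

No

#5 vs #4: #5 is worse on operating cost (53 vs 28), so it does not dominate #4.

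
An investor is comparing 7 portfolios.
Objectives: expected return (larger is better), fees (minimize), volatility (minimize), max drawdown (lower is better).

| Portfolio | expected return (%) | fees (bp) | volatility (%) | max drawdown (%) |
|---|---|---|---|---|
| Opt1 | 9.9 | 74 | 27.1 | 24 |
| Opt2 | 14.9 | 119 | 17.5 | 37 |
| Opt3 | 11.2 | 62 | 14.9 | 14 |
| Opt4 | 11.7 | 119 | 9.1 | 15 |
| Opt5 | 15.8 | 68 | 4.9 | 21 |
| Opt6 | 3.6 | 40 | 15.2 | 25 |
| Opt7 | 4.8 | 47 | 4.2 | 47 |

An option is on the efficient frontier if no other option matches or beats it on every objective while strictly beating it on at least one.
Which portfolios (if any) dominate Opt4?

Opt1: worse on expected return (9.9 vs 11.7).
Opt2: worse on volatility (17.5 vs 9.1).
Opt3: worse on expected return (11.2 vs 11.7).
Opt5: worse on max drawdown (21 vs 15).
Opt6: worse on expected return (3.6 vs 11.7).
Opt7: worse on expected return (4.8 vs 11.7).
No option dominates Opt4.

none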